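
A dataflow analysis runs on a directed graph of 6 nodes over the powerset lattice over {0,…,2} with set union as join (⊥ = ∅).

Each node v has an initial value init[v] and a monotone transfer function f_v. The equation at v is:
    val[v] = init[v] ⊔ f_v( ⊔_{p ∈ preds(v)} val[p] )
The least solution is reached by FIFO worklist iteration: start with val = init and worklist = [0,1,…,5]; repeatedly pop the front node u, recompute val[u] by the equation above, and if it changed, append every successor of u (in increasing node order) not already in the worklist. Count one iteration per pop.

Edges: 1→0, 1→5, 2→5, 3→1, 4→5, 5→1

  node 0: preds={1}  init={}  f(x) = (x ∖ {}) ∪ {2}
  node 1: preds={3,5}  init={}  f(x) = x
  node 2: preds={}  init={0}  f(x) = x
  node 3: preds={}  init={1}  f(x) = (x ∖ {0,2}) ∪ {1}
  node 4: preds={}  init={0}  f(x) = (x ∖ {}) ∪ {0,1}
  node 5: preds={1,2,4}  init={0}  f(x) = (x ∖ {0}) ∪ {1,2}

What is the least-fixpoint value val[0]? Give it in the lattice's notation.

{0,1,2}

Iteration log — 10 steps:
  step 1. node 0  ⊔preds={}  new={2}  old={}  +wl: 
  step 2. node 1  ⊔preds={0,1}  new={0,1}  old={}  +wl: 0
  step 3. node 2  ⊔preds={}  new={0}  stable
  step 4. node 3  ⊔preds={}  new={1}  stable
  step 5. node 4  ⊔preds={}  new={0,1}  old={0}  +wl: 
  step 6. node 5  ⊔preds={0,1}  new={0,1,2}  old={0}  +wl: 1
  step 7. node 0  ⊔preds={0,1}  new={0,1,2}  old={2}  +wl: 
  step 8. node 1  ⊔preds={0,1,2}  new={0,1,2}  old={0,1}  +wl: 0,5
  step 9. node 0  ⊔preds={0,1,2}  new={0,1,2}  stable
  step 10. node 5  ⊔preds={0,1,2}  new={0,1,2}  stable

Least fixpoint reached:
  node 0: {0,1,2}
  node 1: {0,1,2}
  node 2: {0}
  node 3: {1}
  node 4: {0,1}
  node 5: {0,1,2}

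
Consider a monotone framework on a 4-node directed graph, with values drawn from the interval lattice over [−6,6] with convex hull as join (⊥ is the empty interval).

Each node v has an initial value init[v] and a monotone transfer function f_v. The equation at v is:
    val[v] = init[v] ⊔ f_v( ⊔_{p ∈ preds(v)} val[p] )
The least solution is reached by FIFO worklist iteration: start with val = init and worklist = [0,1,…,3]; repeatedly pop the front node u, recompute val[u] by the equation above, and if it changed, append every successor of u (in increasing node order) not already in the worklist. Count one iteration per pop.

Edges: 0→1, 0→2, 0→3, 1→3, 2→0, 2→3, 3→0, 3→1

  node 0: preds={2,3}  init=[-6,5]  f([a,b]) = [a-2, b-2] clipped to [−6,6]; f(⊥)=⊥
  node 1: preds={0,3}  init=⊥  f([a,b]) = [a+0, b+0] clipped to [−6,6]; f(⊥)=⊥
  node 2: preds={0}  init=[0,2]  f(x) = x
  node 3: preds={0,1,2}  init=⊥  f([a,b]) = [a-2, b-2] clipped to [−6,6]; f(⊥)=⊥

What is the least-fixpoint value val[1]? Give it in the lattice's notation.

Trace (6 dequeues):
  [1] u=0 | in [0,2] | out [-6,5] | ==
  [2] u=1 | in [-6,5] | out [-6,5] | prev ⊥ | push {}
  [3] u=2 | in [-6,5] | out [-6,5] | prev [0,2] | push {0}
  [4] u=3 | in [-6,5] | out [-6,3] | prev ⊥ | push {1}
  [5] u=0 | in [-6,5] | out [-6,5] | ==
  [6] u=1 | in [-6,5] | out [-6,5] | ==

Converged values:
  [0] [-6,5]
  [1] [-6,5]
  [2] [-6,5]
  [3] [-6,3]

[-6,5]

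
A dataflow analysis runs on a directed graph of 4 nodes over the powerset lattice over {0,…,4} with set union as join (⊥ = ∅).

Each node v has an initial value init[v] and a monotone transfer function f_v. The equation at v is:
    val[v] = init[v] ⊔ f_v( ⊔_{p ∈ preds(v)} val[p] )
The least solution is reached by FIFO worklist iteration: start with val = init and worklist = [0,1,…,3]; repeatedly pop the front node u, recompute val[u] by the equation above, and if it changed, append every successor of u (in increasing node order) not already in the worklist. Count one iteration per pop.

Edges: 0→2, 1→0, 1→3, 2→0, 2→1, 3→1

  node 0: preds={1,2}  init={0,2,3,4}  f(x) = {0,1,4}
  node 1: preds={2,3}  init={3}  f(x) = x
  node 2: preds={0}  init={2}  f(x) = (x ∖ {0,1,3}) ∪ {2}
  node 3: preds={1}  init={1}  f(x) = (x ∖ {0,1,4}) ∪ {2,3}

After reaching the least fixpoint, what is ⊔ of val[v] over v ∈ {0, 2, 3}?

Iteration log — 8 steps:
  step 1. node 0  ⊔preds={2,3}  new={0,1,2,3,4}  old={0,2,3,4}  +wl: 
  step 2. node 1  ⊔preds={1,2}  new={1,2,3}  old={3}  +wl: 0
  step 3. node 2  ⊔preds={0,1,2,3,4}  new={2,4}  old={2}  +wl: 1
  step 4. node 3  ⊔preds={1,2,3}  new={1,2,3}  old={1}  +wl: 
  step 5. node 0  ⊔preds={1,2,3,4}  new={0,1,2,3,4}  stable
  step 6. node 1  ⊔preds={1,2,3,4}  new={1,2,3,4}  old={1,2,3}  +wl: 0,3
  step 7. node 0  ⊔preds={1,2,3,4}  new={0,1,2,3,4}  stable
  step 8. node 3  ⊔preds={1,2,3,4}  new={1,2,3}  stable

Least fixpoint reached:
  node 0: {0,1,2,3,4}
  node 1: {1,2,3,4}
  node 2: {2,4}
  node 3: {1,2,3}

{0,1,2,3,4}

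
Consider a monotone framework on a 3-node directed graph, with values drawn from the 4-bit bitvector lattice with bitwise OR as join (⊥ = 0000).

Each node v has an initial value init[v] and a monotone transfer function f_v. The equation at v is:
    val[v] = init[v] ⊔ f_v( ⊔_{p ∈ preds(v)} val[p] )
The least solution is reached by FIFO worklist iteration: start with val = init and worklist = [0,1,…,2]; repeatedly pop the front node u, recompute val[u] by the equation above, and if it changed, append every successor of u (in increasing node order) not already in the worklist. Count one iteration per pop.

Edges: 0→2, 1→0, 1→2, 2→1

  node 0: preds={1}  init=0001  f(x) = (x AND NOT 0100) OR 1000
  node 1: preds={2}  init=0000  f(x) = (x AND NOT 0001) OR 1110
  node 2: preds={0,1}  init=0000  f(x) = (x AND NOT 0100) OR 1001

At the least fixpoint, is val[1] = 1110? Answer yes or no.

Iteration log — 6 steps:
  step 1. node 0  ⊔preds=0000  new=1001  old=0001  +wl: 
  step 2. node 1  ⊔preds=0000  new=1110  old=0000  +wl: 0
  step 3. node 2  ⊔preds=1111  new=1011  old=0000  +wl: 1
  step 4. node 0  ⊔preds=1110  new=1011  old=1001  +wl: 2
  step 5. node 1  ⊔preds=1011  new=1110  stable
  step 6. node 2  ⊔preds=1111  new=1011  stable

Least fixpoint reached:
  node 0: 1011
  node 1: 1110
  node 2: 1011

yes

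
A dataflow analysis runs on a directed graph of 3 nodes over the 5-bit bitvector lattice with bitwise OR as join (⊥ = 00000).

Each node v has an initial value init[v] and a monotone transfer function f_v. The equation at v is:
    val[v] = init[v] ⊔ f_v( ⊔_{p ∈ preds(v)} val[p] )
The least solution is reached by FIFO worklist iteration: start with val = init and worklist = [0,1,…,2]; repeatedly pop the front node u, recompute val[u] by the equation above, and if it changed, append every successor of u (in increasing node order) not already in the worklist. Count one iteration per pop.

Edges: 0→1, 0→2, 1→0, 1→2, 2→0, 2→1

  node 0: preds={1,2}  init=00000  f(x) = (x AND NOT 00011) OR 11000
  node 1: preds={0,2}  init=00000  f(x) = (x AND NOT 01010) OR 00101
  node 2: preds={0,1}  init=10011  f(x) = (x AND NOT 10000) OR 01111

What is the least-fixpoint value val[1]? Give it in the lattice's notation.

Worklist (6 pops):
  #1 pop 0: in=10011 → 11000 (was 00000); enqueue []
  #2 pop 1: in=11011 → 10101 (was 00000); enqueue [0]
  #3 pop 2: in=11101 → 11111 (was 10011); enqueue [1]
  #4 pop 0: in=11111 → 11100 (was 11000); enqueue [2]
  #5 pop 1: in=11111 → 10101 (no change)
  #6 pop 2: in=11101 → 11111 (no change)

Fixpoint:
  val[0] = 11100
  val[1] = 10101
  val[2] = 11111

10101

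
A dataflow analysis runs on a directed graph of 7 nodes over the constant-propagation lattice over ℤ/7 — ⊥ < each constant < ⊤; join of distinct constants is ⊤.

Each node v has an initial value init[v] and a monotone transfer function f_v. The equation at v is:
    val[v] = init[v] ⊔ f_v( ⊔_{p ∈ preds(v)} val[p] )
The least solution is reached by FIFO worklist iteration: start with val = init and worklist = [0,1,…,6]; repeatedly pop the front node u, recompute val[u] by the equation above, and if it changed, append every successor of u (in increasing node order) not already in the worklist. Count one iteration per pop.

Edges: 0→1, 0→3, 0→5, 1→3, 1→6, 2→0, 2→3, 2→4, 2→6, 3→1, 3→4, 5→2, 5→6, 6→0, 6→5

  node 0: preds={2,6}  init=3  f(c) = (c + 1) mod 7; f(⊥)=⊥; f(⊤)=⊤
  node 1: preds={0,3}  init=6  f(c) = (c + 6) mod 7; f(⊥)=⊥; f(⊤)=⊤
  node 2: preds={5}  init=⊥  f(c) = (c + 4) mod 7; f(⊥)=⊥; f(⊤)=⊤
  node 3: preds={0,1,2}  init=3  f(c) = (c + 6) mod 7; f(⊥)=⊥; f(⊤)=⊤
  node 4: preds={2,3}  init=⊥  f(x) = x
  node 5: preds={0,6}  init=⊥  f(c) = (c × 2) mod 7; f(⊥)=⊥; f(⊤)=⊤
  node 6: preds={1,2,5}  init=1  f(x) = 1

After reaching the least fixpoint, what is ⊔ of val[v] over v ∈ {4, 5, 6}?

Trace (13 dequeues):
  [1] u=0 | in 1 | out ⊤ | prev 3 | push {}
  [2] u=1 | in ⊤ | out ⊤ | prev 6 | push {}
  [3] u=2 | in ⊥ | out ⊥ | ==
  [4] u=3 | in ⊤ | out ⊤ | prev 3 | push {1}
  [5] u=4 | in ⊤ | out ⊤ | prev ⊥ | push {}
  [6] u=5 | in ⊤ | out ⊤ | prev ⊥ | push {2}
  [7] u=6 | in ⊤ | out 1 | ==
  [8] u=1 | in ⊤ | out ⊤ | ==
  [9] u=2 | in ⊤ | out ⊤ | prev ⊥ | push {0,3,4,6}
  [10] u=0 | in ⊤ | out ⊤ | ==
  [11] u=3 | in ⊤ | out ⊤ | ==
  [12] u=4 | in ⊤ | out ⊤ | ==
  [13] u=6 | in ⊤ | out 1 | ==

Converged values:
  [0] ⊤
  [1] ⊤
  [2] ⊤
  [3] ⊤
  [4] ⊤
  [5] ⊤
  [6] 1

⊤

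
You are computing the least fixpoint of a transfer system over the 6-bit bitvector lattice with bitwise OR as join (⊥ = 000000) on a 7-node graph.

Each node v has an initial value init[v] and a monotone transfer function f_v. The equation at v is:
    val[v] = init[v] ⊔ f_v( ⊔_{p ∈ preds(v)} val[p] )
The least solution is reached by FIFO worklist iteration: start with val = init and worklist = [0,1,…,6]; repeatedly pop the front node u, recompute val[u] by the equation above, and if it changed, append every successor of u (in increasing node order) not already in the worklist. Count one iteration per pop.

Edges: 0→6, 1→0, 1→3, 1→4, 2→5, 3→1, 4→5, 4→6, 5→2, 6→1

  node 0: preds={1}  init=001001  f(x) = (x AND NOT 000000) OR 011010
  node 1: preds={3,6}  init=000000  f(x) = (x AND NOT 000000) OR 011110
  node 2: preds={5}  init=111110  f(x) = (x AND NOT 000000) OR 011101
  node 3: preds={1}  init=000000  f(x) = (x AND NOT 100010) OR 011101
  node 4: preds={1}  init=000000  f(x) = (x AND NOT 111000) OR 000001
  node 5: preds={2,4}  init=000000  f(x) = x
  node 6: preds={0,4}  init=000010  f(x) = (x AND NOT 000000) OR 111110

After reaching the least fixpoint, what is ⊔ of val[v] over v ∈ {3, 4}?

011111

Trace (15 dequeues):
  [1] u=0 | in 000000 | out 011011 | prev 001001 | push {}
  [2] u=1 | in 000010 | out 011110 | prev 000000 | push {0}
  [3] u=2 | in 000000 | out 111111 | prev 111110 | push {}
  [4] u=3 | in 011110 | out 011101 | prev 000000 | push {1}
  [5] u=4 | in 011110 | out 000111 | prev 000000 | push {}
  [6] u=5 | in 111111 | out 111111 | prev 000000 | push {2}
  [7] u=6 | in 011111 | out 111111 | prev 000010 | push {}
  [8] u=0 | in 011110 | out 011111 | prev 011011 | push {6}
  [9] u=1 | in 111111 | out 111111 | prev 011110 | push {0,3,4}
  [10] u=2 | in 111111 | out 111111 | ==
  [11] u=6 | in 011111 | out 111111 | ==
  [12] u=0 | in 111111 | out 111111 | prev 011111 | push {6}
  [13] u=3 | in 111111 | out 011101 | ==
  [14] u=4 | in 111111 | out 000111 | ==
  [15] u=6 | in 111111 | out 111111 | ==

Converged values:
  [0] 111111
  [1] 111111
  [2] 111111
  [3] 011101
  [4] 000111
  [5] 111111
  [6] 111111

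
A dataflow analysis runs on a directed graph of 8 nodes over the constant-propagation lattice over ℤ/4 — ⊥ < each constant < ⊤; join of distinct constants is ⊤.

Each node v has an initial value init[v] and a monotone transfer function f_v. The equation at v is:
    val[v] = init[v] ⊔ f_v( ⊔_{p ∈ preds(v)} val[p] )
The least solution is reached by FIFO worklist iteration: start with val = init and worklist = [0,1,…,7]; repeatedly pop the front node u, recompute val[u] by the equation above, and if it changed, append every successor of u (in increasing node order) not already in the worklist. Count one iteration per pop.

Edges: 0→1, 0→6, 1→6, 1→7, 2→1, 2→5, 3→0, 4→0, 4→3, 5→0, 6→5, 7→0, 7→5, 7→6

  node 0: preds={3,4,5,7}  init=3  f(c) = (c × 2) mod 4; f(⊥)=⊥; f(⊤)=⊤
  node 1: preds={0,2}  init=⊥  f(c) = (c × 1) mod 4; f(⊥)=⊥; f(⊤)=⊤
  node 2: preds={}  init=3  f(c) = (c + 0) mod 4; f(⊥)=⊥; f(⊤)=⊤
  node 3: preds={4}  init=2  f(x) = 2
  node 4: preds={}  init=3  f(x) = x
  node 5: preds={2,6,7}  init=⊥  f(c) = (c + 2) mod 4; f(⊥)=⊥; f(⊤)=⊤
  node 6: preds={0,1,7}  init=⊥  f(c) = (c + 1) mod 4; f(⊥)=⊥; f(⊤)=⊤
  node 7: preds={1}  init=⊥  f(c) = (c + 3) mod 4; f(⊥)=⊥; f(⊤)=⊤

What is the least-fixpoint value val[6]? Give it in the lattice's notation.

⊤

Trace (12 dequeues):
  [1] u=0 | in ⊤ | out ⊤ | prev 3 | push {}
  [2] u=1 | in ⊤ | out ⊤ | prev ⊥ | push {}
  [3] u=2 | in ⊥ | out 3 | ==
  [4] u=3 | in 3 | out 2 | ==
  [5] u=4 | in ⊥ | out 3 | ==
  [6] u=5 | in 3 | out 1 | prev ⊥ | push {0}
  [7] u=6 | in ⊤ | out ⊤ | prev ⊥ | push {5}
  [8] u=7 | in ⊤ | out ⊤ | prev ⊥ | push {6}
  [9] u=0 | in ⊤ | out ⊤ | ==
  [10] u=5 | in ⊤ | out ⊤ | prev 1 | push {0}
  [11] u=6 | in ⊤ | out ⊤ | ==
  [12] u=0 | in ⊤ | out ⊤ | ==

Converged values:
  [0] ⊤
  [1] ⊤
  [2] 3
  [3] 2
  [4] 3
  [5] ⊤
  [6] ⊤
  [7] ⊤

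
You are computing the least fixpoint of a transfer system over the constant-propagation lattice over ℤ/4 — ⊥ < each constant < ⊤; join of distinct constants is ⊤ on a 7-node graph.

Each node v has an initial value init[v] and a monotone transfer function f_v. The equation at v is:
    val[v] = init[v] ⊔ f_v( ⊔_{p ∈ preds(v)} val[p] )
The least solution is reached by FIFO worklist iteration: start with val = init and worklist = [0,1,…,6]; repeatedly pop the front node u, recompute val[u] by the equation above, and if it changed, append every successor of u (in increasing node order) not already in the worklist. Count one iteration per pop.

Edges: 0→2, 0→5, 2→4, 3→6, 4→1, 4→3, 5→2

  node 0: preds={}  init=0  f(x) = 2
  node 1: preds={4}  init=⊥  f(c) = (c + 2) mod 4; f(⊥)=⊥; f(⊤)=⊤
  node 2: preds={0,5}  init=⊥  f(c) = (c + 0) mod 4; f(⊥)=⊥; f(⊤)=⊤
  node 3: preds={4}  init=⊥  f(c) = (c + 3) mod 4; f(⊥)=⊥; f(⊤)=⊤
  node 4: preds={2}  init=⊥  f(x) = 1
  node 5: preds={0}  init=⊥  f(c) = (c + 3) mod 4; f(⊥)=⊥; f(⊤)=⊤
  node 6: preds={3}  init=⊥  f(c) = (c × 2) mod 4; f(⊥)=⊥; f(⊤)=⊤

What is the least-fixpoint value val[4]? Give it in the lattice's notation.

Worklist (11 pops):
  #1 pop 0: in=⊥ → ⊤ (was 0); enqueue []
  #2 pop 1: in=⊥ → ⊥ (no change)
  #3 pop 2: in=⊤ → ⊤ (was ⊥); enqueue []
  #4 pop 3: in=⊥ → ⊥ (no change)
  #5 pop 4: in=⊤ → 1 (was ⊥); enqueue [1,3]
  #6 pop 5: in=⊤ → ⊤ (was ⊥); enqueue [2]
  #7 pop 6: in=⊥ → ⊥ (no change)
  #8 pop 1: in=1 → 3 (was ⊥); enqueue []
  #9 pop 3: in=1 → 0 (was ⊥); enqueue [6]
  #10 pop 2: in=⊤ → ⊤ (no change)
  #11 pop 6: in=0 → 0 (was ⊥); enqueue []

Fixpoint:
  val[0] = ⊤
  val[1] = 3
  val[2] = ⊤
  val[3] = 0
  val[4] = 1
  val[5] = ⊤
  val[6] = 0

1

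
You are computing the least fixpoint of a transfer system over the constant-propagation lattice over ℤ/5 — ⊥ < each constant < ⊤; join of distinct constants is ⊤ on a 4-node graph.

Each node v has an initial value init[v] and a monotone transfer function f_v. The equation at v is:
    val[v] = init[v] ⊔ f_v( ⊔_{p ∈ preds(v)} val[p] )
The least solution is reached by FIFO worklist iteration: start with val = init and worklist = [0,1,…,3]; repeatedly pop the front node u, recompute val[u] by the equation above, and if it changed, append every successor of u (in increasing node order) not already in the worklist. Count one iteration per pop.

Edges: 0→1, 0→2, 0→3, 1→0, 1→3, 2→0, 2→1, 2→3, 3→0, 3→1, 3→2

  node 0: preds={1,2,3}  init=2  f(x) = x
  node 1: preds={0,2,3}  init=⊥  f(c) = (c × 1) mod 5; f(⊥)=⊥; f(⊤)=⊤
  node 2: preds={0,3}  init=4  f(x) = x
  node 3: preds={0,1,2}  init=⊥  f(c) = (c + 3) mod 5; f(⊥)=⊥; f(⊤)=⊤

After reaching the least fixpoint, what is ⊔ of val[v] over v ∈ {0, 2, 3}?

Worklist (7 pops):
  #1 pop 0: in=4 → ⊤ (was 2); enqueue []
  #2 pop 1: in=⊤ → ⊤ (was ⊥); enqueue [0]
  #3 pop 2: in=⊤ → ⊤ (was 4); enqueue [1]
  #4 pop 3: in=⊤ → ⊤ (was ⊥); enqueue [2]
  #5 pop 0: in=⊤ → ⊤ (no change)
  #6 pop 1: in=⊤ → ⊤ (no change)
  #7 pop 2: in=⊤ → ⊤ (no change)

Fixpoint:
  val[0] = ⊤
  val[1] = ⊤
  val[2] = ⊤
  val[3] = ⊤

⊤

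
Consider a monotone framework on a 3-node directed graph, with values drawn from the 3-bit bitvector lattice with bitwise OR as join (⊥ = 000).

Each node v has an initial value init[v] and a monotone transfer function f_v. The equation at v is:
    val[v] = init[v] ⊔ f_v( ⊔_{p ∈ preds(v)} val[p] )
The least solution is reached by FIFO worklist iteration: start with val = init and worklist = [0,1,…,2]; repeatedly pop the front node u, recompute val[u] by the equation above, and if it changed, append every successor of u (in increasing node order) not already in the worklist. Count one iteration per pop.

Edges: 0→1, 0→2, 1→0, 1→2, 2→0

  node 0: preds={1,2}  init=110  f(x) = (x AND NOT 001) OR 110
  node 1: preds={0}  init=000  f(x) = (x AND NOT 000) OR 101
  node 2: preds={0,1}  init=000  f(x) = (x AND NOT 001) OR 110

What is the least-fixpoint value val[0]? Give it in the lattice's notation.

110

Worklist (4 pops):
  #1 pop 0: in=000 → 110 (no change)
  #2 pop 1: in=110 → 111 (was 000); enqueue [0]
  #3 pop 2: in=111 → 110 (was 000); enqueue []
  #4 pop 0: in=111 → 110 (no change)

Fixpoint:
  val[0] = 110
  val[1] = 111
  val[2] = 110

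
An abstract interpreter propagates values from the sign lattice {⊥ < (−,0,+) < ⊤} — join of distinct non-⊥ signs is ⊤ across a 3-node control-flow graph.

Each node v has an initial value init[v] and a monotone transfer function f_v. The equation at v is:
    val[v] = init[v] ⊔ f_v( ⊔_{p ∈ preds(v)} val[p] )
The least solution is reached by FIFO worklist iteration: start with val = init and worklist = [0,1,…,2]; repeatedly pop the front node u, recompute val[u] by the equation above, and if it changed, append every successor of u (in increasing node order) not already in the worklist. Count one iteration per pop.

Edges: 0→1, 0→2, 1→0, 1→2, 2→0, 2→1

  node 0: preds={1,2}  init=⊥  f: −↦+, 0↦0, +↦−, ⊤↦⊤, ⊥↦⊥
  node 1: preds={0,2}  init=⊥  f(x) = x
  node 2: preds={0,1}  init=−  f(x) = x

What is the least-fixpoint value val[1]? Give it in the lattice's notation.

⊤

Trace (6 dequeues):
  [1] u=0 | in − | out + | prev ⊥ | push {}
  [2] u=1 | in ⊤ | out ⊤ | prev ⊥ | push {0}
  [3] u=2 | in ⊤ | out ⊤ | prev − | push {1}
  [4] u=0 | in ⊤ | out ⊤ | prev + | push {2}
  [5] u=1 | in ⊤ | out ⊤ | ==
  [6] u=2 | in ⊤ | out ⊤ | ==

Converged values:
  [0] ⊤
  [1] ⊤
  [2] ⊤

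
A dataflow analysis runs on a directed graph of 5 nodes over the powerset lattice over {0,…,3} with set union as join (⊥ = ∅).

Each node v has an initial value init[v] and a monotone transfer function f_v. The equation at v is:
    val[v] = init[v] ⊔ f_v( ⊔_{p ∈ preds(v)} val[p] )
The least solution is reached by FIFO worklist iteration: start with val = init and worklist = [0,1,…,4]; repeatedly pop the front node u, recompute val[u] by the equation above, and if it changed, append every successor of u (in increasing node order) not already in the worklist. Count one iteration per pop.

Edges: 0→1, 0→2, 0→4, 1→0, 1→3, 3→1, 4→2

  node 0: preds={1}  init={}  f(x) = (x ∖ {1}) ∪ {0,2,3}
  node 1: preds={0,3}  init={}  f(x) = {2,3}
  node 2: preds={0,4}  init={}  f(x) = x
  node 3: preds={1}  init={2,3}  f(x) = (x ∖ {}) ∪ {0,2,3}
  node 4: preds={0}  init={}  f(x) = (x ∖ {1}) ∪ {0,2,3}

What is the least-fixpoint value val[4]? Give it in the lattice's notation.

{0,2,3}

Trace (8 dequeues):
  [1] u=0 | in {} | out {0,2,3} | prev {} | push {}
  [2] u=1 | in {0,2,3} | out {2,3} | prev {} | push {0}
  [3] u=2 | in {0,2,3} | out {0,2,3} | prev {} | push {}
  [4] u=3 | in {2,3} | out {0,2,3} | prev {2,3} | push {1}
  [5] u=4 | in {0,2,3} | out {0,2,3} | prev {} | push {2}
  [6] u=0 | in {2,3} | out {0,2,3} | ==
  [7] u=1 | in {0,2,3} | out {2,3} | ==
  [8] u=2 | in {0,2,3} | out {0,2,3} | ==

Converged values:
  [0] {0,2,3}
  [1] {2,3}
  [2] {0,2,3}
  [3] {0,2,3}
  [4] {0,2,3}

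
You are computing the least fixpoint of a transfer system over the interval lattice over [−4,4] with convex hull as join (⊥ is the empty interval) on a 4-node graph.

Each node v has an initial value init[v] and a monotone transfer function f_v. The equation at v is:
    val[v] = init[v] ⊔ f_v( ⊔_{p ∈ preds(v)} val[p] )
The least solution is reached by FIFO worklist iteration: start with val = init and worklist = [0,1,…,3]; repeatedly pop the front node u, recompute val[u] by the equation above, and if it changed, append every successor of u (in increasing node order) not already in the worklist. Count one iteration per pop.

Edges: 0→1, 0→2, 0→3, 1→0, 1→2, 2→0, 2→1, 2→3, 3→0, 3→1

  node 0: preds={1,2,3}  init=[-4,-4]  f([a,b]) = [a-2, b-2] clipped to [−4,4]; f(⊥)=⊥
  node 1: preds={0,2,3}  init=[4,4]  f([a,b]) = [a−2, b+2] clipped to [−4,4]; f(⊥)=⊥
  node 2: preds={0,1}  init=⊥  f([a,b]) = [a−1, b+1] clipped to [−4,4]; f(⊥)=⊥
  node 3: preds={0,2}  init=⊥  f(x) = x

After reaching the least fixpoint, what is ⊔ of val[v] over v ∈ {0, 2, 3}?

[-4,4]

Worklist (6 pops):
  #1 pop 0: in=[4,4] → [-4,2] (was [-4,-4]); enqueue []
  #2 pop 1: in=[-4,2] → [-4,4] (was [4,4]); enqueue [0]
  #3 pop 2: in=[-4,4] → [-4,4] (was ⊥); enqueue [1]
  #4 pop 3: in=[-4,4] → [-4,4] (was ⊥); enqueue []
  #5 pop 0: in=[-4,4] → [-4,2] (no change)
  #6 pop 1: in=[-4,4] → [-4,4] (no change)

Fixpoint:
  val[0] = [-4,2]
  val[1] = [-4,4]
  val[2] = [-4,4]
  val[3] = [-4,4]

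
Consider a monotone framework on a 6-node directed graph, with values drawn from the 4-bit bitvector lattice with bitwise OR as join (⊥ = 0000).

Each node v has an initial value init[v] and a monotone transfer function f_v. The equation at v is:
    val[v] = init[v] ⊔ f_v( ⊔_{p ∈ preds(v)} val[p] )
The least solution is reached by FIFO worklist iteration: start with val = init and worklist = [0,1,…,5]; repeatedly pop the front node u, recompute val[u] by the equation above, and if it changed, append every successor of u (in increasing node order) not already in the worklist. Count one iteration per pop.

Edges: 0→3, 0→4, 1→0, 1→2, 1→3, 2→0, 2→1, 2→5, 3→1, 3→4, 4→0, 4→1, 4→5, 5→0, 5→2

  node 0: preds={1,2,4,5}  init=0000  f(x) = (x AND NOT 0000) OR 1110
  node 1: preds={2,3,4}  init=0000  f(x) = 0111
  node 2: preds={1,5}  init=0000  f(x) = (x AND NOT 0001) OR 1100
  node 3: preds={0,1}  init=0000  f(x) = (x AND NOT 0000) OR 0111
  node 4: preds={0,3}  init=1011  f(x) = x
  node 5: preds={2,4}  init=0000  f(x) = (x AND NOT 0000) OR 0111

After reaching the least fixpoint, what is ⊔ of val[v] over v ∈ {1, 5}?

1111

Iteration log — 9 steps:
  step 1. node 0  ⊔preds=1011  new=1111  old=0000  +wl: 
  step 2. node 1  ⊔preds=1011  new=0111  old=0000  +wl: 0
  step 3. node 2  ⊔preds=0111  new=1110  old=0000  +wl: 1
  step 4. node 3  ⊔preds=1111  new=1111  old=0000  +wl: 
  step 5. node 4  ⊔preds=1111  new=1111  old=1011  +wl: 
  step 6. node 5  ⊔preds=1111  new=1111  old=0000  +wl: 2
  step 7. node 0  ⊔preds=1111  new=1111  stable
  step 8. node 1  ⊔preds=1111  new=0111  stable
  step 9. node 2  ⊔preds=1111  new=1110  stable

Least fixpoint reached:
  node 0: 1111
  node 1: 0111
  node 2: 1110
  node 3: 1111
  node 4: 1111
  node 5: 1111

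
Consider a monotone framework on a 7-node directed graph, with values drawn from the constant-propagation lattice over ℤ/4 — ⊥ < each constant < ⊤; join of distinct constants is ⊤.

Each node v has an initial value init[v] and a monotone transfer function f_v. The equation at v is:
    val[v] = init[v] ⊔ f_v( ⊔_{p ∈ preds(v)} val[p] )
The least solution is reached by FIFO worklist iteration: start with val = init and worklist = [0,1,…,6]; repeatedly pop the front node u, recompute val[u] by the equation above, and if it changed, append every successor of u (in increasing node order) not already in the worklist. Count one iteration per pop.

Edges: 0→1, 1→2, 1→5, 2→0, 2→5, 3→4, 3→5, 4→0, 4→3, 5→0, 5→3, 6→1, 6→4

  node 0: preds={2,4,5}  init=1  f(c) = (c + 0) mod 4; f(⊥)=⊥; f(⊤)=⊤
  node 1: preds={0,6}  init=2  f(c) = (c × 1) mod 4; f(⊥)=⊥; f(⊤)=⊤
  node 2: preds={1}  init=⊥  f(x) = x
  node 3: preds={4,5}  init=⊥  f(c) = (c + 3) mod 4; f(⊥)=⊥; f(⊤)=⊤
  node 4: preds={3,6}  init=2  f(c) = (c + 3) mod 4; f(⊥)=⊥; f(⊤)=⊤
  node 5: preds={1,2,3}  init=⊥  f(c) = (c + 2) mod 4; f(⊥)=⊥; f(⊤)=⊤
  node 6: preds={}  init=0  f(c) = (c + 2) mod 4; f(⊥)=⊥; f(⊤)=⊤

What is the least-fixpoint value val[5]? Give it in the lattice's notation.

Trace (11 dequeues):
  [1] u=0 | in 2 | out ⊤ | prev 1 | push {}
  [2] u=1 | in ⊤ | out ⊤ | prev 2 | push {}
  [3] u=2 | in ⊤ | out ⊤ | prev ⊥ | push {0}
  [4] u=3 | in 2 | out 1 | prev ⊥ | push {}
  [5] u=4 | in ⊤ | out ⊤ | prev 2 | push {3}
  [6] u=5 | in ⊤ | out ⊤ | prev ⊥ | push {}
  [7] u=6 | in ⊥ | out 0 | ==
  [8] u=0 | in ⊤ | out ⊤ | ==
  [9] u=3 | in ⊤ | out ⊤ | prev 1 | push {4,5}
  [10] u=4 | in ⊤ | out ⊤ | ==
  [11] u=5 | in ⊤ | out ⊤ | ==

Converged values:
  [0] ⊤
  [1] ⊤
  [2] ⊤
  [3] ⊤
  [4] ⊤
  [5] ⊤
  [6] 0

⊤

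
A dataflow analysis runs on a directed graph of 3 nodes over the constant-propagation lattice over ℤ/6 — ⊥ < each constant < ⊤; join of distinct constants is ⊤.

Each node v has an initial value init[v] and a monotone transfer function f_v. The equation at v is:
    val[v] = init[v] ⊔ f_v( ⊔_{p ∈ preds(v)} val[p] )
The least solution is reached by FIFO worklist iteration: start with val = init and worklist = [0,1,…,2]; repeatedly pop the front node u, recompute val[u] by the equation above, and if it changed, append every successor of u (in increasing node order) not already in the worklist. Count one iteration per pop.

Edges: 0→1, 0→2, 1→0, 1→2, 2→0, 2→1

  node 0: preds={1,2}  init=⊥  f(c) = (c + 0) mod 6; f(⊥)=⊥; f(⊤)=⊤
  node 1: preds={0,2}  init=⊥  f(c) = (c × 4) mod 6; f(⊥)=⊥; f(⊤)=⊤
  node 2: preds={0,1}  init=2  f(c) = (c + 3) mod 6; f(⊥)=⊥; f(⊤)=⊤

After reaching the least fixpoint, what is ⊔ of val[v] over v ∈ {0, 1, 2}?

⊤

Trace (7 dequeues):
  [1] u=0 | in 2 | out 2 | prev ⊥ | push {}
  [2] u=1 | in 2 | out 2 | prev ⊥ | push {0}
  [3] u=2 | in 2 | out ⊤ | prev 2 | push {1}
  [4] u=0 | in ⊤ | out ⊤ | prev 2 | push {2}
  [5] u=1 | in ⊤ | out ⊤ | prev 2 | push {0}
  [6] u=2 | in ⊤ | out ⊤ | ==
  [7] u=0 | in ⊤ | out ⊤ | ==

Converged values:
  [0] ⊤
  [1] ⊤
  [2] ⊤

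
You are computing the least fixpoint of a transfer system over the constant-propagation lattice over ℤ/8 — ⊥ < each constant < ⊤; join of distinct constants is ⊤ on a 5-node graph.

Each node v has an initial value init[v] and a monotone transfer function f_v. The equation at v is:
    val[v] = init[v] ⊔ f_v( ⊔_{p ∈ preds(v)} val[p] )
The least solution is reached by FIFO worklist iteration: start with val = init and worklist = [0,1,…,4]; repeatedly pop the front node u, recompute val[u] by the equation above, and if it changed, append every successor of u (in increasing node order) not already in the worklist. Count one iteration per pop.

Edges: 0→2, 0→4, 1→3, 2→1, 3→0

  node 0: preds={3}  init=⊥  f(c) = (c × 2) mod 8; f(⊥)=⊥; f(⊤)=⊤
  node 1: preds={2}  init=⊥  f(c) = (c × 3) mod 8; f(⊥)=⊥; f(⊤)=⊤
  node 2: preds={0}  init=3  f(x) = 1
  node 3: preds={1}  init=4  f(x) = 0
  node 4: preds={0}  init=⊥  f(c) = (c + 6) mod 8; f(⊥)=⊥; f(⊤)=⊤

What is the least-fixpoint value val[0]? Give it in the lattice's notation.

⊤

Iteration log — 10 steps:
  step 1. node 0  ⊔preds=4  new=0  old=⊥  +wl: 
  step 2. node 1  ⊔preds=3  new=1  old=⊥  +wl: 
  step 3. node 2  ⊔preds=0  new=⊤  old=3  +wl: 1
  step 4. node 3  ⊔preds=1  new=⊤  old=4  +wl: 0
  step 5. node 4  ⊔preds=0  new=6  old=⊥  +wl: 
  step 6. node 1  ⊔preds=⊤  new=⊤  old=1  +wl: 3
  step 7. node 0  ⊔preds=⊤  new=⊤  old=0  +wl: 2,4
  step 8. node 3  ⊔preds=⊤  new=⊤  stable
  step 9. node 2  ⊔preds=⊤  new=⊤  stable
  step 10. node 4  ⊔preds=⊤  new=⊤  old=6  +wl: 

Least fixpoint reached:
  node 0: ⊤
  node 1: ⊤
  node 2: ⊤
  node 3: ⊤
  node 4: ⊤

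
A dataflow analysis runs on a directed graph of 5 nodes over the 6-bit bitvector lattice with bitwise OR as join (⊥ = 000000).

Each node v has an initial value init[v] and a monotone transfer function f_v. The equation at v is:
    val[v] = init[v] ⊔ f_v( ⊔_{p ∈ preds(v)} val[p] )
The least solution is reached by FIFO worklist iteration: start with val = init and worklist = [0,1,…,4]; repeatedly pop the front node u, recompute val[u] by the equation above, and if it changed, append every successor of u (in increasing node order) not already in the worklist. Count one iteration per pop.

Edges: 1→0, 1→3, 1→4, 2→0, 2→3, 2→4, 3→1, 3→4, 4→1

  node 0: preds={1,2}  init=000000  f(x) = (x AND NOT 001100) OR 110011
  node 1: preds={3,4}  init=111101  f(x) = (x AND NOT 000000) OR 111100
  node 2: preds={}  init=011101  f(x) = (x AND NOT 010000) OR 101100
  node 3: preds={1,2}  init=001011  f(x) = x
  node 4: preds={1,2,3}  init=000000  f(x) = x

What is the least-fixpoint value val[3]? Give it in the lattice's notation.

Worklist (7 pops):
  #1 pop 0: in=111101 → 110011 (was 000000); enqueue []
  #2 pop 1: in=001011 → 111111 (was 111101); enqueue [0]
  #3 pop 2: in=000000 → 111101 (was 011101); enqueue []
  #4 pop 3: in=111111 → 111111 (was 001011); enqueue [1]
  #5 pop 4: in=111111 → 111111 (was 000000); enqueue []
  #6 pop 0: in=111111 → 110011 (no change)
  #7 pop 1: in=111111 → 111111 (no change)

Fixpoint:
  val[0] = 110011
  val[1] = 111111
  val[2] = 111101
  val[3] = 111111
  val[4] = 111111

111111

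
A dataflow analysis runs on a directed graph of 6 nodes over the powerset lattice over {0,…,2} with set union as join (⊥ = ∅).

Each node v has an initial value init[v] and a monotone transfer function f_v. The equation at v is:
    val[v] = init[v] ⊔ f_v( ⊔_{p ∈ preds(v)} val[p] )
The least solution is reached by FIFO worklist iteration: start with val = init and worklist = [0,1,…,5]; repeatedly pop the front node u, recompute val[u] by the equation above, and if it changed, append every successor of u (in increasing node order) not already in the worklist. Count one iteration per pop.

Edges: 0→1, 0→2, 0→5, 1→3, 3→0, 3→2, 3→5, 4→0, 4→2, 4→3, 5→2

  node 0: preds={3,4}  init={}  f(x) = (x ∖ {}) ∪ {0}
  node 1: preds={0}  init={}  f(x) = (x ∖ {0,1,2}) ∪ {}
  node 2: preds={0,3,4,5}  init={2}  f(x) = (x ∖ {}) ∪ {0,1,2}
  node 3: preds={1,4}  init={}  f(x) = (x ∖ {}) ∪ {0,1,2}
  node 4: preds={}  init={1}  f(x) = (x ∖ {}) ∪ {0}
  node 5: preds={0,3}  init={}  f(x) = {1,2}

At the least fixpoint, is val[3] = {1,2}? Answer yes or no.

Trace (11 dequeues):
  [1] u=0 | in {1} | out {0,1} | prev {} | push {}
  [2] u=1 | in {0,1} | out {} | ==
  [3] u=2 | in {0,1} | out {0,1,2} | prev {2} | push {}
  [4] u=3 | in {1} | out {0,1,2} | prev {} | push {0,2}
  [5] u=4 | in {} | out {0,1} | prev {1} | push {3}
  [6] u=5 | in {0,1,2} | out {1,2} | prev {} | push {}
  [7] u=0 | in {0,1,2} | out {0,1,2} | prev {0,1} | push {1,5}
  [8] u=2 | in {0,1,2} | out {0,1,2} | ==
  [9] u=3 | in {0,1} | out {0,1,2} | ==
  [10] u=1 | in {0,1,2} | out {} | ==
  [11] u=5 | in {0,1,2} | out {1,2} | ==

Converged values:
  [0] {0,1,2}
  [1] {}
  [2] {0,1,2}
  [3] {0,1,2}
  [4] {0,1}
  [5] {1,2}

no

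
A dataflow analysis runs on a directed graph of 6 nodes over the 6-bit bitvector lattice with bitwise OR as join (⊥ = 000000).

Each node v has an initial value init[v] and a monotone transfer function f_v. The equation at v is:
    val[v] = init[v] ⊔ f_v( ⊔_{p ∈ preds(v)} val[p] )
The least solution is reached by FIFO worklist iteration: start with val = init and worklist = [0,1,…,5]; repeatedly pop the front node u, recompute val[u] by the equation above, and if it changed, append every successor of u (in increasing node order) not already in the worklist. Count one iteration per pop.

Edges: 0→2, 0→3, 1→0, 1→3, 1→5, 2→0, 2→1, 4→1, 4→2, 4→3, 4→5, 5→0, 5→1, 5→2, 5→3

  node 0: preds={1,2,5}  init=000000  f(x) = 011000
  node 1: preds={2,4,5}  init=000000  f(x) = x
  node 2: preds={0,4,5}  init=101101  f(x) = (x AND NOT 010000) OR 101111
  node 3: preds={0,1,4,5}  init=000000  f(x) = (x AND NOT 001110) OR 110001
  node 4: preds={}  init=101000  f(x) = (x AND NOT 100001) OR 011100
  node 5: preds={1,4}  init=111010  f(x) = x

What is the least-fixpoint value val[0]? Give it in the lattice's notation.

Trace (10 dequeues):
  [1] u=0 | in 111111 | out 011000 | prev 000000 | push {}
  [2] u=1 | in 111111 | out 111111 | prev 000000 | push {0}
  [3] u=2 | in 111010 | out 101111 | prev 101101 | push {1}
  [4] u=3 | in 111111 | out 110001 | prev 000000 | push {}
  [5] u=4 | in 000000 | out 111100 | prev 101000 | push {2,3}
  [6] u=5 | in 111111 | out 111111 | prev 111010 | push {}
  [7] u=0 | in 111111 | out 011000 | ==
  [8] u=1 | in 111111 | out 111111 | ==
  [9] u=2 | in 111111 | out 101111 | ==
  [10] u=3 | in 111111 | out 110001 | ==

Converged values:
  [0] 011000
  [1] 111111
  [2] 101111
  [3] 110001
  [4] 111100
  [5] 111111

011000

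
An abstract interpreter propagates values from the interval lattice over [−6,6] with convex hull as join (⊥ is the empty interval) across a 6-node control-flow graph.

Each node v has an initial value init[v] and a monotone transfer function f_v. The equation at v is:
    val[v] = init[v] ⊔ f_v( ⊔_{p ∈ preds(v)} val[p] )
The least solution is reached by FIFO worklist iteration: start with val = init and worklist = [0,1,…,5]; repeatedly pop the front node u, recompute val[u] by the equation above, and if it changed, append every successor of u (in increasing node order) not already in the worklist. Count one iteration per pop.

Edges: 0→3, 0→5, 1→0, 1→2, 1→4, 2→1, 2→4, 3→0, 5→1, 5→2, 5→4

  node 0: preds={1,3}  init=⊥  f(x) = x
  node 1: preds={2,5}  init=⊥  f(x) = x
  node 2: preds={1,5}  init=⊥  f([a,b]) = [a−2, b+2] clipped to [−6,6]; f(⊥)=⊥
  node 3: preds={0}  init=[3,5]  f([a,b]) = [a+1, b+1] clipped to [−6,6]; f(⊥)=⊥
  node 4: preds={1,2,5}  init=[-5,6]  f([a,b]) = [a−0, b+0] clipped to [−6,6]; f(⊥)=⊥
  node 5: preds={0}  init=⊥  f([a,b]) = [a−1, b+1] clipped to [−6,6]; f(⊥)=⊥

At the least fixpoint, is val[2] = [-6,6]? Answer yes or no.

yes

Trace (44 dequeues):
  [1] u=0 | in [3,5] | out [3,5] | prev ⊥ | push {}
  [2] u=1 | in ⊥ | out ⊥ | ==
  [3] u=2 | in ⊥ | out ⊥ | ==
  [4] u=3 | in [3,5] | out [3,6] | prev [3,5] | push {0}
  [5] u=4 | in ⊥ | out [-5,6] | ==
  [6] u=5 | in [3,5] | out [2,6] | prev ⊥ | push {1,2,4}
  [7] u=0 | in [3,6] | out [3,6] | prev [3,5] | push {3,5}
  [8] u=1 | in [2,6] | out [2,6] | prev ⊥ | push {0}
  [9] u=2 | in [2,6] | out [0,6] | prev ⊥ | push {1}
  [10] u=4 | in [0,6] | out [-5,6] | ==
  [11] u=3 | in [3,6] | out [3,6] | ==
  [12] u=5 | in [3,6] | out [2,6] | ==
  [13] u=0 | in [2,6] | out [2,6] | prev [3,6] | push {3,5}
  [14] u=1 | in [0,6] | out [0,6] | prev [2,6] | push {0,2,4}
  [15] u=3 | in [2,6] | out [3,6] | ==
  [16] u=5 | in [2,6] | out [1,6] | prev [2,6] | push {1}
  [17] u=0 | in [0,6] | out [0,6] | prev [2,6] | push {3,5}
  [18] u=2 | in [0,6] | out [-2,6] | prev [0,6] | push {}
  [19] u=4 | in [-2,6] | out [-5,6] | ==
  [20] u=1 | in [-2,6] | out [-2,6] | prev [0,6] | push {0,2,4}
  [21] u=3 | in [0,6] | out [1,6] | prev [3,6] | push {}
  [22] u=5 | in [0,6] | out [-1,6] | prev [1,6] | push {1}
  [23] u=0 | in [-2,6] | out [-2,6] | prev [0,6] | push {3,5}
  [24] u=2 | in [-2,6] | out [-4,6] | prev [-2,6] | push {}
  [25] u=4 | in [-4,6] | out [-5,6] | ==
  [26] u=1 | in [-4,6] | out [-4,6] | prev [-2,6] | push {0,2,4}
  [27] u=3 | in [-2,6] | out [-1,6] | prev [1,6] | push {}
  [28] u=5 | in [-2,6] | out [-3,6] | prev [-1,6] | push {1}
  [29] u=0 | in [-4,6] | out [-4,6] | prev [-2,6] | push {3,5}
  [30] u=2 | in [-4,6] | out [-6,6] | prev [-4,6] | push {}
  [31] u=4 | in [-6,6] | out [-6,6] | prev [-5,6] | push {}
  [32] u=1 | in [-6,6] | out [-6,6] | prev [-4,6] | push {0,2,4}
  [33] u=3 | in [-4,6] | out [-3,6] | prev [-1,6] | push {}
  [34] u=5 | in [-4,6] | out [-5,6] | prev [-3,6] | push {1}
  [35] u=0 | in [-6,6] | out [-6,6] | prev [-4,6] | push {3,5}
  [36] u=2 | in [-6,6] | out [-6,6] | ==
  [37] u=4 | in [-6,6] | out [-6,6] | ==
  [38] u=1 | in [-6,6] | out [-6,6] | ==
  [39] u=3 | in [-6,6] | out [-5,6] | prev [-3,6] | push {0}
  [40] u=5 | in [-6,6] | out [-6,6] | prev [-5,6] | push {1,2,4}
  [41] u=0 | in [-6,6] | out [-6,6] | ==
  [42] u=1 | in [-6,6] | out [-6,6] | ==
  [43] u=2 | in [-6,6] | out [-6,6] | ==
  [44] u=4 | in [-6,6] | out [-6,6] | ==

Converged values:
  [0] [-6,6]
  [1] [-6,6]
  [2] [-6,6]
  [3] [-5,6]
  [4] [-6,6]
  [5] [-6,6]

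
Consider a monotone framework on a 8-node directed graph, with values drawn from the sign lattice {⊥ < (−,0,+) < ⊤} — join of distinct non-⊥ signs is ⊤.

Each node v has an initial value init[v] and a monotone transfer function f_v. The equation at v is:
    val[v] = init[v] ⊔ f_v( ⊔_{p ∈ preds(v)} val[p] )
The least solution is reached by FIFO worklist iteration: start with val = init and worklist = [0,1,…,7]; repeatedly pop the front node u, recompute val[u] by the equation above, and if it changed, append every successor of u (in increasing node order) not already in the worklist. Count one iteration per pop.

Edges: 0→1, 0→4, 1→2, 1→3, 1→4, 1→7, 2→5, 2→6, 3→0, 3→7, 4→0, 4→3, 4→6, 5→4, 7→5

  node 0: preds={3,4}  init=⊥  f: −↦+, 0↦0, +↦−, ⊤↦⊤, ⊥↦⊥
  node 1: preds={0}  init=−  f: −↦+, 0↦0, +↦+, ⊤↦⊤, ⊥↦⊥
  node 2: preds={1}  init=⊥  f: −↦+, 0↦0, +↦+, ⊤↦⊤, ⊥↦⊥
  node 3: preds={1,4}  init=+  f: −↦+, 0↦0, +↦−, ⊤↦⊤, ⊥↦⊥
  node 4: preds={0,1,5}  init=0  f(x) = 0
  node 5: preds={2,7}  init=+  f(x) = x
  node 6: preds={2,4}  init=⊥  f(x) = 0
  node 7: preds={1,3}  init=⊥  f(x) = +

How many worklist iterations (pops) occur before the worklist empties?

11

Trace (11 dequeues):
  [1] u=0 | in ⊤ | out ⊤ | prev ⊥ | push {}
  [2] u=1 | in ⊤ | out ⊤ | prev − | push {}
  [3] u=2 | in ⊤ | out ⊤ | prev ⊥ | push {}
  [4] u=3 | in ⊤ | out ⊤ | prev + | push {0}
  [5] u=4 | in ⊤ | out 0 | ==
  [6] u=5 | in ⊤ | out ⊤ | prev + | push {4}
  [7] u=6 | in ⊤ | out 0 | prev ⊥ | push {}
  [8] u=7 | in ⊤ | out + | prev ⊥ | push {5}
  [9] u=0 | in ⊤ | out ⊤ | ==
  [10] u=4 | in ⊤ | out 0 | ==
  [11] u=5 | in ⊤ | out ⊤ | ==

Converged values:
  [0] ⊤
  [1] ⊤
  [2] ⊤
  [3] ⊤
  [4] 0
  [5] ⊤
  [6] 0
  [7] +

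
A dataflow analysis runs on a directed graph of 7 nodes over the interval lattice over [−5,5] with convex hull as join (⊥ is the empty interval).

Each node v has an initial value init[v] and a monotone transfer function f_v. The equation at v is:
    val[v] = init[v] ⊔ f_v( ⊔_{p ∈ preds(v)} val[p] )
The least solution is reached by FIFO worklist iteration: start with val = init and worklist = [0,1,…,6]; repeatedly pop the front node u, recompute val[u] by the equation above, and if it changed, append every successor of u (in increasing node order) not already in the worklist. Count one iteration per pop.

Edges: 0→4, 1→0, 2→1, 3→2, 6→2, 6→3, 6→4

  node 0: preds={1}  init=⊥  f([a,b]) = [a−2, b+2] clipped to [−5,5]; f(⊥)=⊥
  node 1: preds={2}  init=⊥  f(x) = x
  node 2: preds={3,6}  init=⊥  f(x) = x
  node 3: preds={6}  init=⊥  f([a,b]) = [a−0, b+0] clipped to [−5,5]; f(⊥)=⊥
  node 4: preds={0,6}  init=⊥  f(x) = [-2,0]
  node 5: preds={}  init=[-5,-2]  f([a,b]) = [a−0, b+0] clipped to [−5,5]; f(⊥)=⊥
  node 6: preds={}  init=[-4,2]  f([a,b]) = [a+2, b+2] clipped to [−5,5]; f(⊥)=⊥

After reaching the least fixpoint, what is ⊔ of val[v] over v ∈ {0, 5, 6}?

[-5,4]

Trace (11 dequeues):
  [1] u=0 | in ⊥ | out ⊥ | ==
  [2] u=1 | in ⊥ | out ⊥ | ==
  [3] u=2 | in [-4,2] | out [-4,2] | prev ⊥ | push {1}
  [4] u=3 | in [-4,2] | out [-4,2] | prev ⊥ | push {2}
  [5] u=4 | in [-4,2] | out [-2,0] | prev ⊥ | push {}
  [6] u=5 | in ⊥ | out [-5,-2] | ==
  [7] u=6 | in ⊥ | out [-4,2] | ==
  [8] u=1 | in [-4,2] | out [-4,2] | prev ⊥ | push {0}
  [9] u=2 | in [-4,2] | out [-4,2] | ==
  [10] u=0 | in [-4,2] | out [-5,4] | prev ⊥ | push {4}
  [11] u=4 | in [-5,4] | out [-2,0] | ==

Converged values:
  [0] [-5,4]
  [1] [-4,2]
  [2] [-4,2]
  [3] [-4,2]
  [4] [-2,0]
  [5] [-5,-2]
  [6] [-4,2]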